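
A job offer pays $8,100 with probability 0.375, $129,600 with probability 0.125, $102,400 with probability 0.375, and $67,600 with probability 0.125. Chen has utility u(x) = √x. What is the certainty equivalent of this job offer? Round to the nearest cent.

$53,476.56

E[u] = 0.375·√8100 + 0.125·√129600 + 0.375·√102400 + 0.125·√67600 = 0.375·90 + 0.125·360 + 0.375·320 + 0.125·260 = 231.25
CE = (231.25)² = 53476.5625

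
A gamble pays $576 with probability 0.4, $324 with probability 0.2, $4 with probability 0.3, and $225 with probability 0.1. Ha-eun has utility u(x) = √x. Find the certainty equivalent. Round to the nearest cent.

E[u] = 0.4·√576 + 0.2·√324 + 0.3·√4 + 0.1·√225 = 0.4·24 + 0.2·18 + 0.3·2 + 0.1·15 = 15.3
CE = (15.3)² = 234.09

$234.09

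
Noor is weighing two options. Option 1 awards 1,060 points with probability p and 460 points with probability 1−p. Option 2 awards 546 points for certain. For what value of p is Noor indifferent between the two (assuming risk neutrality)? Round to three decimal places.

p·1060 + (1−p)·460 = 546
600p + 460 = 546
p = (546 − 460) / 600

p = 0.143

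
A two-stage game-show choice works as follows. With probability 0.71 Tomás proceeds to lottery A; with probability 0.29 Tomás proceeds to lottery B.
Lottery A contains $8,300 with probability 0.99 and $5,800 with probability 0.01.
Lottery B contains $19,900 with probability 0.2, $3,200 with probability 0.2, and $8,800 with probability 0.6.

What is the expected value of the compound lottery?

$8,746.25

EV(A) = 0.99 × 8300 + 0.01 × 5800 = 8217 + 58 = 8275
EV(B) = 0.2 × 19900 + 0.2 × 3200 + 0.6 × 8800 = 3980 + 640 + 5280 = 9900
Overall = 0.71 × 8275 + 0.29 × 9900 = 5875.25 + 2871 = 8746.25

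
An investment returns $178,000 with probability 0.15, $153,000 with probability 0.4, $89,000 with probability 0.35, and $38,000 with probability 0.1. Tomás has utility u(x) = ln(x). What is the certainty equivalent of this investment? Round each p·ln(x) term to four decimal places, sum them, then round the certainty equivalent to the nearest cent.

$112,634.12

E[u] = 0.15·ln(178000) + 0.4·ln(153000) + 0.35·ln(89000) + 0.1·ln(38000) = 1.8134 + 4.7753 + 3.9887 + 1.0545 = 11.6319
CE = e^11.6319 ≈ 112634.12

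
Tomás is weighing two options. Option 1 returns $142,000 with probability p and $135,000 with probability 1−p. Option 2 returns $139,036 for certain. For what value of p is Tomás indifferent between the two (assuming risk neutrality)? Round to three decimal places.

p·142000 + (1−p)·135000 = 139036
7000p + 135000 = 139036
p = (139036 − 135000) / 7000

p = 0.577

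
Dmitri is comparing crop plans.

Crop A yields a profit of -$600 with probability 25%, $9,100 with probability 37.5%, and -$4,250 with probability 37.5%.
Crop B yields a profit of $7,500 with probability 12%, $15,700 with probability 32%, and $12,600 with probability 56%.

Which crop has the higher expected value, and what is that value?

Crop A = 0.25 × (-600) + 0.375 × 9100 + 0.375 × (-4250) = -150 + 3412.5 − 1593.75 = 1668.75
Crop B = 0.12 × 7500 + 0.32 × 15700 + 0.56 × 12600 = 900 + 5024 + 7056 = 12980

Crop B ($12,980)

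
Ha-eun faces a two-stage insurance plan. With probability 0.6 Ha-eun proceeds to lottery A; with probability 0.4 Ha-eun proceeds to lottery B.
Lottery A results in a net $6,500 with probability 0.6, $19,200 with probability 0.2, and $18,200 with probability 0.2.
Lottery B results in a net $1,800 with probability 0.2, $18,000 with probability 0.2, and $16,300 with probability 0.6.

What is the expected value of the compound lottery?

$12,324

EV(A) = 0.6 × 6500 + 0.2 × 19200 + 0.2 × 18200 = 3900 + 3840 + 3640 = 11380
EV(B) = 0.2 × 1800 + 0.2 × 18000 + 0.6 × 16300 = 360 + 3600 + 9780 = 13740
Overall = 0.6 × 11380 + 0.4 × 13740 = 6828 + 5496 = 12324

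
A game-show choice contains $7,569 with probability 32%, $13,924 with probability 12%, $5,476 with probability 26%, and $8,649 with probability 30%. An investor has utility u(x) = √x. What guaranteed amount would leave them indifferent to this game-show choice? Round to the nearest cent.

$7,945.94

E[u] = 0.32·√7569 + 0.12·√13924 + 0.26·√5476 + 0.3·√8649 = 0.32·87 + 0.12·118 + 0.26·74 + 0.3·93 = 89.14
CE = (89.14)² = 7945.9396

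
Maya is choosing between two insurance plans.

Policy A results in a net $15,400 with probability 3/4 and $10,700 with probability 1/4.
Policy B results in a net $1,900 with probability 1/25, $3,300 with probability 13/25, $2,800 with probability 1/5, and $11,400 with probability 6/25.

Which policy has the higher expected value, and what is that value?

Policy A = 3/4 × 15400 + 1/4 × 10700 = 11550 + 2675 = 14225
Policy B = 1/25 × 1900 + 13/25 × 3300 + 1/5 × 2800 + 6/25 × 11400 = 76 + 1716 + 560 + 2736 = 5088

Policy A ($14,225)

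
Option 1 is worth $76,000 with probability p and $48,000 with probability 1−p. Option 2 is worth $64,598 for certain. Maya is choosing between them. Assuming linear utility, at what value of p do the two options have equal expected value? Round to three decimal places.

p = 0.593

p·76000 + (1−p)·48000 = 64598
28000p + 48000 = 64598
p = (64598 − 48000) / 28000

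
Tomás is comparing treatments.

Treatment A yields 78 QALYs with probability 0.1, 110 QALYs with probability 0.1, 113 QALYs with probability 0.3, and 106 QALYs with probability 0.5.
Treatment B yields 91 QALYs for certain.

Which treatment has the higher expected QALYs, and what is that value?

Treatment A (105.7 QALYs)

Treatment A = 0.1 × 78 + 0.1 × 110 + 0.3 × 113 + 0.5 × 106 = 7.8 + 11 + 33.9 + 53 = 105.7
Treatment B: 91 (certain)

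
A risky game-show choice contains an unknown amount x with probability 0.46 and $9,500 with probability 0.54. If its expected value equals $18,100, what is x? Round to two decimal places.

x = $28,195.65

0.46·x + 0.54·9500 = 18100
0.46·x = 18100 − 5130 = 12970
x = 12970 / 0.46 = 28195.6522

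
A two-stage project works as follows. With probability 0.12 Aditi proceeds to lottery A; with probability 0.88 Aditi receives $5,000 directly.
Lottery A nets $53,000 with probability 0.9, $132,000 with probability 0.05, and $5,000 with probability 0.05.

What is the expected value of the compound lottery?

EV(A) = 0.9 × 53000 + 0.05 × 132000 + 0.05 × 5000 = 47700 + 6600 + 250 = 54550
Branch B: 5000 (certain)
Overall = 0.12 × 54550 + 0.88 × 5000 = 6546 + 4400 = 10946

$10,946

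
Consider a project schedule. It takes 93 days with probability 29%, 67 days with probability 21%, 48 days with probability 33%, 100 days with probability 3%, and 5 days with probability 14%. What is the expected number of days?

EV = 0.29 × 93 + 0.21 × 67 + 0.33 × 48 + 0.03 × 100 + 0.14 × 5 = 26.97 + 14.07 + 15.84 + 3 + 0.7 = 60.58

60.58 days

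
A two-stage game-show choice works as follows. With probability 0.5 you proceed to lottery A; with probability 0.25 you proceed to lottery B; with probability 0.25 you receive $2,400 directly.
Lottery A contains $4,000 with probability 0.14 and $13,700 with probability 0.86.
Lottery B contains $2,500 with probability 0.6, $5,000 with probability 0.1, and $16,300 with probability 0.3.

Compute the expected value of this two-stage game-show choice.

EV(A) = 0.14 × 4000 + 0.86 × 13700 = 560 + 11782 = 12342
EV(B) = 0.6 × 2500 + 0.1 × 5000 + 0.3 × 16300 = 1500 + 500 + 4890 = 6890
Branch C: 2400 (certain)
Overall = 0.5 × 12342 + 0.25 × 6890 + 0.25 × 2400 = 6171 + 1722.5 + 600 = 8493.5

$8,493.50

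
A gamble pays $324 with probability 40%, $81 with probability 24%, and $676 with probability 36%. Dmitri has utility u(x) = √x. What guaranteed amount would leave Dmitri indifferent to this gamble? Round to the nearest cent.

E[u] = 0.4·√324 + 0.24·√81 + 0.36·√676 = 0.4·18 + 0.24·9 + 0.36·26 = 18.72
CE = (18.72)² = 350.4384

$350.44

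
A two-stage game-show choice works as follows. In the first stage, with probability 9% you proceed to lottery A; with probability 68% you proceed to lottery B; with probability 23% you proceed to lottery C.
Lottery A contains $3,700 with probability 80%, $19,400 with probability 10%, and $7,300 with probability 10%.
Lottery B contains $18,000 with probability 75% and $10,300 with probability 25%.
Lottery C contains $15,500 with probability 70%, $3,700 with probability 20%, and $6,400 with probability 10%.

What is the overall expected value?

EV(A) = 0.8 × 3700 + 0.1 × 19400 + 0.1 × 7300 = 2960 + 1940 + 730 = 5630
EV(B) = 0.75 × 18000 + 0.25 × 10300 = 13500 + 2575 = 16075
EV(C) = 0.7 × 15500 + 0.2 × 3700 + 0.1 × 6400 = 10850 + 740 + 640 = 12230
Overall = 0.09 × 5630 + 0.68 × 16075 + 0.23 × 12230 = 506.7 + 10931 + 2812.9 = 14250.6

$14,250.60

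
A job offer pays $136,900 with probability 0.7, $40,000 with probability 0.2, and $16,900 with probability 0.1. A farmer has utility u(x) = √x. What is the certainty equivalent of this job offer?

E[u] = 0.7·√136900 + 0.2·√40000 + 0.1·√16900 = 0.7·370 + 0.2·200 + 0.1·130 = 312
CE = (312)² = 97344

$97,344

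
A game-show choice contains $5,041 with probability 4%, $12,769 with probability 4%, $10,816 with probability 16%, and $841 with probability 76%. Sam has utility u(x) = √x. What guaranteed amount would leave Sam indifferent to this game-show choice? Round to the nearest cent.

$2,119.68

E[u] = 0.04·√5041 + 0.04·√12769 + 0.16·√10816 + 0.76·√841 = 0.04·71 + 0.04·113 + 0.16·104 + 0.76·29 = 46.04
CE = (46.04)² = 2119.6816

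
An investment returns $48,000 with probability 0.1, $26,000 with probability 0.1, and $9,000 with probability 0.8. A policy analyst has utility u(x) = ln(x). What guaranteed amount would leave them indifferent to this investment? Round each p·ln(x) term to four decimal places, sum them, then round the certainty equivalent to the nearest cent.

E[u] = 0.1·ln(48000) + 0.1·ln(26000) + 0.8·ln(9000) = 1.0779 + 1.0166 + 7.2840 = 9.3785
CE = e^9.3785 ≈ 11831.25

$11,831.25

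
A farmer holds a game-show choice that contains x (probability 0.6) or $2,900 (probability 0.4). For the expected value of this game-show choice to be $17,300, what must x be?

x = $26,900

0.6·x + 0.4·2900 = 17300
0.6·x = 17300 − 1160 = 16140
x = 16140 / 0.6 = 26900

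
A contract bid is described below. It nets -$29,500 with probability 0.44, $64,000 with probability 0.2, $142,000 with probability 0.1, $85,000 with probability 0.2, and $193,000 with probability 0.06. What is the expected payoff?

$42,600

EV = 0.44 × (-29500) + 0.2 × 64000 + 0.1 × 142000 + 0.2 × 85000 + 0.06 × 193000 = -12980 + 12800 + 14200 + 17000 + 11580 = 42600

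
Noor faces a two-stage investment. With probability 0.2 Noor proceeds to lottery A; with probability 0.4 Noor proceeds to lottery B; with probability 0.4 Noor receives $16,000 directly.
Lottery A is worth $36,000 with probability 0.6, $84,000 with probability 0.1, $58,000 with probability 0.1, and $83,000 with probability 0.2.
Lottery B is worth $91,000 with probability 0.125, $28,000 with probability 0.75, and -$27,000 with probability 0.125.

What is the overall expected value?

$28,480

EV(A) = 0.6 × 36000 + 0.1 × 84000 + 0.1 × 58000 + 0.2 × 83000 = 21600 + 8400 + 5800 + 16600 = 52400
EV(B) = 0.125 × 91000 + 0.75 × 28000 + 0.125 × (-27000) = 11375 + 21000 − 3375 = 29000
Branch C: 16000 (certain)
Overall = 0.2 × 52400 + 0.4 × 29000 + 0.4 × 16000 = 10480 + 11600 + 6400 = 28480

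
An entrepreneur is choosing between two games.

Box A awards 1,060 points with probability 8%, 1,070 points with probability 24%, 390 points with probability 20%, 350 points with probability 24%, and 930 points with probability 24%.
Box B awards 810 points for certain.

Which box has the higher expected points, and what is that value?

Box B (810 points)

Box A = 0.08 × 1060 + 0.24 × 1070 + 0.2 × 390 + 0.24 × 350 + 0.24 × 930 = 84.8 + 256.8 + 78 + 84 + 223.2 = 726.8
Box B: 810 (certain)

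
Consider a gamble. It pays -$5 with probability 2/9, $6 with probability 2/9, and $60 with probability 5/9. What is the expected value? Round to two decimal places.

$33.56

EV = 2/9 × (-5) + 2/9 × 6 + 5/9 × 60 = -1.1111 + 1.3333 + 33.3333 = 33.5556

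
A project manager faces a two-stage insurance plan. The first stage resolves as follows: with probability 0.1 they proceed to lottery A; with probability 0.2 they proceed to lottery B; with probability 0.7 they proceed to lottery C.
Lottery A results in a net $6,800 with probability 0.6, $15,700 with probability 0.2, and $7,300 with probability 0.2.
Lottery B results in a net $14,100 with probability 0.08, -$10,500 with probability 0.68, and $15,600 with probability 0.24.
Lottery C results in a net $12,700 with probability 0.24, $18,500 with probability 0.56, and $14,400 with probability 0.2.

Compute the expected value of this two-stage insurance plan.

EV(A) = 0.6 × 6800 + 0.2 × 15700 + 0.2 × 7300 = 4080 + 3140 + 1460 = 8680
EV(B) = 0.08 × 14100 + 0.68 × (-10500) + 0.24 × 15600 = 1128 − 7140 + 3744 = -2268
EV(C) = 0.24 × 12700 + 0.56 × 18500 + 0.2 × 14400 = 3048 + 10360 + 2880 = 16288
Overall = 0.1 × 8680 + 0.2 × (-2268) + 0.7 × 16288 = 868 − 453.6 + 11401.6 = 11816

$11,816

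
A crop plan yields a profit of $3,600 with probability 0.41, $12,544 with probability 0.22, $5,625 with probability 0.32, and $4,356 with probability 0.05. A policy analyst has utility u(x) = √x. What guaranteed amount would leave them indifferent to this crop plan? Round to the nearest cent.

$5,858.37

E[u] = 0.41·√3600 + 0.22·√12544 + 0.32·√5625 + 0.05·√4356 = 0.41·60 + 0.22·112 + 0.32·75 + 0.05·66 = 76.54
CE = (76.54)² = 5858.3716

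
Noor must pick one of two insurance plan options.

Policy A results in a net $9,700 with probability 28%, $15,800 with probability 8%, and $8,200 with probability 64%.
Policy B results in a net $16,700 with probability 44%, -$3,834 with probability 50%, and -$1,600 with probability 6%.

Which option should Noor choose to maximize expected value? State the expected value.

Policy A ($9,228)

Policy A = 0.28 × 9700 + 0.08 × 15800 + 0.64 × 8200 = 2716 + 1264 + 5248 = 9228
Policy B = 0.44 × 16700 + 0.5 × (-3834) + 0.06 × (-1600) = 7348 − 1917 − 96 = 5335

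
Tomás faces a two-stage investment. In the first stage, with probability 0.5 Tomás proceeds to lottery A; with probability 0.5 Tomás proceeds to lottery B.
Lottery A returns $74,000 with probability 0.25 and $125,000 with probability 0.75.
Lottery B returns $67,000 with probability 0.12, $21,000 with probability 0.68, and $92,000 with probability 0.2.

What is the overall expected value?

EV(A) = 0.25 × 74000 + 0.75 × 125000 = 18500 + 93750 = 112250
EV(B) = 0.12 × 67000 + 0.68 × 21000 + 0.2 × 92000 = 8040 + 14280 + 18400 = 40720
Overall = 0.5 × 112250 + 0.5 × 40720 = 56125 + 20360 = 76485

$76,485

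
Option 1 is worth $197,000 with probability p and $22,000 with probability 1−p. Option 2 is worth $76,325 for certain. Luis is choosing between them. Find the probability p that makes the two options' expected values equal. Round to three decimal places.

p·197000 + (1−p)·22000 = 76325
175000p + 22000 = 76325
p = (76325 − 22000) / 175000

p = 0.310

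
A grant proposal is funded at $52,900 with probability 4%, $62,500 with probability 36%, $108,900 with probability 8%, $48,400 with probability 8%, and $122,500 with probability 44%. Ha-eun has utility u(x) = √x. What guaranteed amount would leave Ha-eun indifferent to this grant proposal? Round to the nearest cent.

E[u] = 0.04·√52900 + 0.36·√62500 + 0.08·√108900 + 0.08·√48400 + 0.44·√122500 = 0.04·230 + 0.36·250 + 0.08·330 + 0.08·220 + 0.44·350 = 297.2
CE = (297.2)² = 88327.84

$88,327.84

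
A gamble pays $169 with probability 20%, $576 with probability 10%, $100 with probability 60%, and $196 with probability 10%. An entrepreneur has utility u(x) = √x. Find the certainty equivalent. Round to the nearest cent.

$153.76

E[u] = 0.2·√169 + 0.1·√576 + 0.6·√100 + 0.1·√196 = 0.2·13 + 0.1·24 + 0.6·10 + 0.1·14 = 12.4
CE = (12.4)² = 153.76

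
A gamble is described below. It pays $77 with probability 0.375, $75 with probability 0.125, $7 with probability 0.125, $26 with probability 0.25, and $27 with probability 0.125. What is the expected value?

$49

EV = 0.375 × 77 + 0.125 × 75 + 0.125 × 7 + 0.25 × 26 + 0.125 × 27 = 28.875 + 9.375 + 0.875 + 6.5 + 3.375 = 49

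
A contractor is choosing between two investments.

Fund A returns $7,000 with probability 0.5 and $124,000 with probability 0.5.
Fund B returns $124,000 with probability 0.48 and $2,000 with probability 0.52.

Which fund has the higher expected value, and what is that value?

Fund A = 0.5 × 7000 + 0.5 × 124000 = 3500 + 62000 = 65500
Fund B = 0.48 × 124000 + 0.52 × 2000 = 59520 + 1040 = 60560

Fund A ($65,500)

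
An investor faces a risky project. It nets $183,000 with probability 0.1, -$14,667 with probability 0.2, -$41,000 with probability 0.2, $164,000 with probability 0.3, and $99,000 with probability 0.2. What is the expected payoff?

EV = 0.1 × 183000 + 0.2 × (-14667) + 0.2 × (-41000) + 0.3 × 164000 + 0.2 × 99000 = 18300 − 2933.4 − 8200 + 49200 + 19800 = 76166.6

$76,166.60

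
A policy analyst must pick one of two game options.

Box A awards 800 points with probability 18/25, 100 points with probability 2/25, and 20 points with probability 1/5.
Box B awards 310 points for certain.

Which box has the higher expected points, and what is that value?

Box A (588 points)

Box A = 18/25 × 800 + 2/25 × 100 + 1/5 × 20 = 576 + 8 + 4 = 588
Box B: 310 (certain)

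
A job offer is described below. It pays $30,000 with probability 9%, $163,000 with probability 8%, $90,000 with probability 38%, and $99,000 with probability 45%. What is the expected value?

EV = 0.09 × 30000 + 0.08 × 163000 + 0.38 × 90000 + 0.45 × 99000 = 2700 + 13040 + 34200 + 44550 = 94490

$94,490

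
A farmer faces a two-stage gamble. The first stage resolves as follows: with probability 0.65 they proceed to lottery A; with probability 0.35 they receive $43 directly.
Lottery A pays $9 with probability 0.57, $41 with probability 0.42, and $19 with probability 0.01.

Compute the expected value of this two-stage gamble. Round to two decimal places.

EV(A) = 0.57 × 9 + 0.42 × 41 + 0.01 × 19 = 5.13 + 17.22 + 0.19 = 22.54
Branch B: 43 (certain)
Overall = 0.65 × 22.54 + 0.35 × 43 = 14.651 + 15.05 = 29.701

$29.70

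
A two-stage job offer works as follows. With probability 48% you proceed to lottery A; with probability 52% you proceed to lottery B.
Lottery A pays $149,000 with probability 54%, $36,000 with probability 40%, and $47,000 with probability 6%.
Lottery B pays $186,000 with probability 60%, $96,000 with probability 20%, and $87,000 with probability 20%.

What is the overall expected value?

EV(A) = 0.54 × 149000 + 0.4 × 36000 + 0.06 × 47000 = 80460 + 14400 + 2820 = 97680
EV(B) = 0.6 × 186000 + 0.2 × 96000 + 0.2 × 87000 = 111600 + 19200 + 17400 = 148200
Overall = 0.48 × 97680 + 0.52 × 148200 = 46886.4 + 77064 = 123950.4

$123,950.40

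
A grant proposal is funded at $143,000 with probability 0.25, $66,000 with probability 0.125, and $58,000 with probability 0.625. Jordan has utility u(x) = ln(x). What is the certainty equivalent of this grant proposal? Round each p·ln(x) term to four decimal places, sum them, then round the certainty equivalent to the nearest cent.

E[u] = 0.25·ln(143000) + 0.125·ln(66000) + 0.625·ln(58000) = 2.9676 + 1.3872 + 6.8551 = 11.2099
CE = e^11.2099 ≈ 73858.03

$73,858.03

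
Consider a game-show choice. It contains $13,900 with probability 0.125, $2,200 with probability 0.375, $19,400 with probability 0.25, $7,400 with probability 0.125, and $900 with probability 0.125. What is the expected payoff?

$8,450

EV = 0.125 × 13900 + 0.375 × 2200 + 0.25 × 19400 + 0.125 × 7400 + 0.125 × 900 = 1737.5 + 825 + 4850 + 925 + 112.5 = 8450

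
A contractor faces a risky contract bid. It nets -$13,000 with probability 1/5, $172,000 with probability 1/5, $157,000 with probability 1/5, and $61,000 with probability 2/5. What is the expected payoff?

$87,600

EV = 1/5 × (-13000) + 1/5 × 172000 + 1/5 × 157000 + 2/5 × 61000 = -2600 + 34400 + 31400 + 24400 = 87600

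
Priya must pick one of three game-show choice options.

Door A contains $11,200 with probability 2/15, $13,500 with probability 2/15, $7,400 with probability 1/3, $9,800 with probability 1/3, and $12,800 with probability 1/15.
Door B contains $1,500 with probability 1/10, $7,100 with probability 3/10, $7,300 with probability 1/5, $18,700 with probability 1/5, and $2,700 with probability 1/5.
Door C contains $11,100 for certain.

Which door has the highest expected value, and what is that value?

Door A = 2/15 × 11200 + 2/15 × 13500 + 1/3 × 7400 + 1/3 × 9800 + 1/15 × 12800 = 1493.3333 + 1800 + 2466.6667 + 3266.6667 + 853.3333 = 9880
Door B = 1/10 × 1500 + 3/10 × 7100 + 1/5 × 7300 + 1/5 × 18700 + 1/5 × 2700 = 150 + 2130 + 1460 + 3740 + 540 = 8020
Door C: 11100 (certain)

Door C ($11,100)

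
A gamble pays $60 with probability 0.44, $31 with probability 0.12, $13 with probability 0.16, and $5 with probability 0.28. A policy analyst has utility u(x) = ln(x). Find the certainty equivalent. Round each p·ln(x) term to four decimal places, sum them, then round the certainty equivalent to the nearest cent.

E[u] = 0.44·ln(60) + 0.12·ln(31) + 0.16·ln(13) + 0.28·ln(5) = 1.8015 + 0.4121 + 0.4104 + 0.4506 = 3.0746
CE = e^3.0746 ≈ 21.64

$21.64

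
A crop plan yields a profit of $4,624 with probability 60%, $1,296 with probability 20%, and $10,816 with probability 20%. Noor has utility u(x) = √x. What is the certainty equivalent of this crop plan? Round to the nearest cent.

E[u] = 0.6·√4624 + 0.2·√1296 + 0.2·√10816 = 0.6·68 + 0.2·36 + 0.2·104 = 68.8
CE = (68.8)² = 4733.44

$4,733.44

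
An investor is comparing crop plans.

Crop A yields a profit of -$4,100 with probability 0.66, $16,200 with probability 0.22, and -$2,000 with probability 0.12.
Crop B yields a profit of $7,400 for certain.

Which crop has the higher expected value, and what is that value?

Crop B ($7,400)

Crop A = 0.66 × (-4100) + 0.22 × 16200 + 0.12 × (-2000) = -2706 + 3564 − 240 = 618
Crop B: 7400 (certain)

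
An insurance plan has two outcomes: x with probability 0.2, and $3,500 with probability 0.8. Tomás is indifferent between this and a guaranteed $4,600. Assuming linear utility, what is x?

0.2·x + 0.8·3500 = 4600
0.2·x = 4600 − 2800 = 1800
x = 1800 / 0.2 = 9000

x = $9,000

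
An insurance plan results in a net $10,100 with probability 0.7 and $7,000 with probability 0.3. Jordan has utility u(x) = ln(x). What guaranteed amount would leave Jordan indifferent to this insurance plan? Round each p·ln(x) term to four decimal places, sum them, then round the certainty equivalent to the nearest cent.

$9,048.01

E[u] = 0.7·ln(10100) + 0.3·ln(7000) = 6.4542 + 2.6561 = 9.1103
CE = e^9.1103 ≈ 9048.01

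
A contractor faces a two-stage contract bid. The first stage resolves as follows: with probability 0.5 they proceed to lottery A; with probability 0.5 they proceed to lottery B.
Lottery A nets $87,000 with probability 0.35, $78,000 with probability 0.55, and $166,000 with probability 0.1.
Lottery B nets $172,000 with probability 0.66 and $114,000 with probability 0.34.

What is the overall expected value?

$121,115

EV(A) = 0.35 × 87000 + 0.55 × 78000 + 0.1 × 166000 = 30450 + 42900 + 16600 = 89950
EV(B) = 0.66 × 172000 + 0.34 × 114000 = 113520 + 38760 = 152280
Overall = 0.5 × 89950 + 0.5 × 152280 = 44975 + 76140 = 121115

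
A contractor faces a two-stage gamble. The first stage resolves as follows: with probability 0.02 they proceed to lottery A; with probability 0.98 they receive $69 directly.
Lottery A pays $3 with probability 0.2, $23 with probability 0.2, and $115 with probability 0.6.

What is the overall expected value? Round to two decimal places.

EV(A) = 0.2 × 3 + 0.2 × 23 + 0.6 × 115 = 0.6 + 4.6 + 69 = 74.2
Branch B: 69 (certain)
Overall = 0.02 × 74.2 + 0.98 × 69 = 1.484 + 67.62 = 69.104

$69.10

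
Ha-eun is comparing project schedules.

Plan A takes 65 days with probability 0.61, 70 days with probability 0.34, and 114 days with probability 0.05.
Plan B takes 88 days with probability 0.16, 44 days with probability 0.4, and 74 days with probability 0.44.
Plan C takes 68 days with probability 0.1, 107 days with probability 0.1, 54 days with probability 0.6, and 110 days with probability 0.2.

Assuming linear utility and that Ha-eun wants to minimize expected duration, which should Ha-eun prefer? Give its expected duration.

Plan B (64.24 days)

Plan A = 0.61 × 65 + 0.34 × 70 + 0.05 × 114 = 39.65 + 23.8 + 5.7 = 69.15
Plan B = 0.16 × 88 + 0.4 × 44 + 0.44 × 74 = 14.08 + 17.6 + 32.56 = 64.24
Plan C = 0.1 × 68 + 0.1 × 107 + 0.6 × 54 + 0.2 × 110 = 6.8 + 10.7 + 32.4 + 22 = 71.9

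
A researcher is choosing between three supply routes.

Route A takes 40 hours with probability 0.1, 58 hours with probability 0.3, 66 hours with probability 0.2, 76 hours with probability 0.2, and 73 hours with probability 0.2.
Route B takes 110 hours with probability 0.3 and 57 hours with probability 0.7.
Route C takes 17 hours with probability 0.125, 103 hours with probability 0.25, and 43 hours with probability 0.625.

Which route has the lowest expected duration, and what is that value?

Route C (54.75 hours)

Route A = 0.1 × 40 + 0.3 × 58 + 0.2 × 66 + 0.2 × 76 + 0.2 × 73 = 4 + 17.4 + 13.2 + 15.2 + 14.6 = 64.4
Route B = 0.3 × 110 + 0.7 × 57 = 33 + 39.9 = 72.9
Route C = 0.125 × 17 + 0.25 × 103 + 0.625 × 43 = 2.125 + 25.75 + 26.875 = 54.75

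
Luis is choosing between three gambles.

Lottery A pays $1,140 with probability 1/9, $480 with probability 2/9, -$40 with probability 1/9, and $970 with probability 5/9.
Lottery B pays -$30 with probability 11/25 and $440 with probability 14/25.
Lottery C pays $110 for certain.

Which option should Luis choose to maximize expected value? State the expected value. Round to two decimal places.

Lottery A = 1/9 × 1140 + 2/9 × 480 + 1/9 × (-40) + 5/9 × 970 = 126.6667 + 106.6667 − 4.4444 + 538.8889 = 767.7778
Lottery B = 11/25 × (-30) + 14/25 × 440 = -13.2 + 246.4 = 233.2
Lottery C: 110 (certain)

Lottery A ($767.78)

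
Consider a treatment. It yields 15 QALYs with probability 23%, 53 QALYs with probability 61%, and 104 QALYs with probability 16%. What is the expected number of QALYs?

52.42 QALYs

EV = 0.23 × 15 + 0.61 × 53 + 0.16 × 104 = 3.45 + 32.33 + 16.64 = 52.42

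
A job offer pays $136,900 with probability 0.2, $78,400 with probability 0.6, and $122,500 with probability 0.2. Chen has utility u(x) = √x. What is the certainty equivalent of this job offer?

$97,344

E[u] = 0.2·√136900 + 0.6·√78400 + 0.2·√122500 = 0.2·370 + 0.6·280 + 0.2·350 = 312
CE = (312)² = 97344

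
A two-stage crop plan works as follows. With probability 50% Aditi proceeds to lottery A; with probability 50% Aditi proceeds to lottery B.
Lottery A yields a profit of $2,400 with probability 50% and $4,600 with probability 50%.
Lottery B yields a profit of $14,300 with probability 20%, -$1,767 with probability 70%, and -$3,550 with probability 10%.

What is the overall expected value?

EV(A) = 0.5 × 2400 + 0.5 × 4600 = 1200 + 2300 = 3500
EV(B) = 0.2 × 14300 + 0.7 × (-1767) + 0.1 × (-3550) = 2860 − 1236.9 − 355 = 1268.1
Overall = 0.5 × 3500 + 0.5 × 1268.1 = 1750 + 634.05 = 2384.05

$2,384.05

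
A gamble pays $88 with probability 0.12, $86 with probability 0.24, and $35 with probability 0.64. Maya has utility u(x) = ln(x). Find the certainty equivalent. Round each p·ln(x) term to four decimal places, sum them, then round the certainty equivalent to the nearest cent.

$48.51

E[u] = 0.12·ln(88) + 0.24·ln(86) + 0.64·ln(35) = 0.5373 + 1.0690 + 2.2754 = 3.8817
CE = e^3.8817 ≈ 48.51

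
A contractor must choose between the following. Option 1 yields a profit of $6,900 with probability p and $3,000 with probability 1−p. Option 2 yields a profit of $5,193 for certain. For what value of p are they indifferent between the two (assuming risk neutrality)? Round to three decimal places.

p = 0.562

p·6900 + (1−p)·3000 = 5193
3900p + 3000 = 5193
p = (5193 − 3000) / 3900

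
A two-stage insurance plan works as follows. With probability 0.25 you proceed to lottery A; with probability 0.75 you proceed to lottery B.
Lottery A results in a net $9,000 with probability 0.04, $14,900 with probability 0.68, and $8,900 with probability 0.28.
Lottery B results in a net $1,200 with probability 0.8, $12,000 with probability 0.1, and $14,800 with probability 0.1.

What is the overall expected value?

EV(A) = 0.04 × 9000 + 0.68 × 14900 + 0.28 × 8900 = 360 + 10132 + 2492 = 12984
EV(B) = 0.8 × 1200 + 0.1 × 12000 + 0.1 × 14800 = 960 + 1200 + 1480 = 3640
Overall = 0.25 × 12984 + 0.75 × 3640 = 3246 + 2730 = 5976

$5,976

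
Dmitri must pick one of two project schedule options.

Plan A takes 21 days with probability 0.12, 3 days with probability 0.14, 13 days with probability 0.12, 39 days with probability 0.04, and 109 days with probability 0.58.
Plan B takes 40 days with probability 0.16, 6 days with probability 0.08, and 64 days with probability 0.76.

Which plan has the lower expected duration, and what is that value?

Plan B (55.52 days)

Plan A = 0.12 × 21 + 0.14 × 3 + 0.12 × 13 + 0.04 × 39 + 0.58 × 109 = 2.52 + 0.42 + 1.56 + 1.56 + 63.22 = 69.28
Plan B = 0.16 × 40 + 0.08 × 6 + 0.76 × 64 = 6.4 + 0.48 + 48.64 = 55.52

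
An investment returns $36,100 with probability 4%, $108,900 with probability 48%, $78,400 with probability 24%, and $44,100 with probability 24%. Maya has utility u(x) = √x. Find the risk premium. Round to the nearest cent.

E[u] = 0.04·√36100 + 0.48·√108900 + 0.24·√78400 + 0.24·√44100 = 0.04·190 + 0.48·330 + 0.24·280 + 0.24·210 = 283.6
CE = (283.6)² = 80428.96
Risk premium = EV − CE = 83116 − 80428.96 = 2687.04

$2,687.04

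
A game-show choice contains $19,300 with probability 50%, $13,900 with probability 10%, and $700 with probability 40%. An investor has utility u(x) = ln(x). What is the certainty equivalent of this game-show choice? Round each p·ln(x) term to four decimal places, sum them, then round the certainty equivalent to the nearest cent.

$4,955.73

E[u] = 0.5·ln(19300) + 0.1·ln(13900) + 0.4·ln(700) = 4.9339 + 0.9540 + 2.6204 = 8.5083
CE = e^8.5083 ≈ 4955.73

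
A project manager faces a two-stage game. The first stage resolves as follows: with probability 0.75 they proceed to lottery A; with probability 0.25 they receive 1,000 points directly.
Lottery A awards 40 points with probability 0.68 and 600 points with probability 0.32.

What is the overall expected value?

414.4 points

EV(A) = 0.68 × 40 + 0.32 × 600 = 27.2 + 192 = 219.2
Branch B: 1000 (certain)
Overall = 0.75 × 219.2 + 0.25 × 1000 = 164.4 + 250 = 414.4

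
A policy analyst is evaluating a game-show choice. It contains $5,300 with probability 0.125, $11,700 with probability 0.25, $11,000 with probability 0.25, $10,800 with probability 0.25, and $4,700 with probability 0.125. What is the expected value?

EV = 0.125 × 5300 + 0.25 × 11700 + 0.25 × 11000 + 0.25 × 10800 + 0.125 × 4700 = 662.5 + 2925 + 2750 + 2700 + 587.5 = 9625

$9,625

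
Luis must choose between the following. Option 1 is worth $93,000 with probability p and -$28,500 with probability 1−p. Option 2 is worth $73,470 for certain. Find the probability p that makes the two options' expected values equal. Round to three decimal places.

p·93000 + (1−p)·(-28500) = 73470
121500p − 28500 = 73470
p = (73470 + 28500) / 121500

p = 0.839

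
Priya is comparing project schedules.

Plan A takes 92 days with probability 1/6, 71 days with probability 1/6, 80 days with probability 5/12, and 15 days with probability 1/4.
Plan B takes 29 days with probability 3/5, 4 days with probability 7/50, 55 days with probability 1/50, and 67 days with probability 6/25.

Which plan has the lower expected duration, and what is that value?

Plan A = 1/6 × 92 + 1/6 × 71 + 5/12 × 80 + 1/4 × 15 = 15.3333 + 11.8333 + 33.3333 + 3.75 = 64.25
Plan B = 3/5 × 29 + 7/50 × 4 + 1/50 × 55 + 6/25 × 67 = 17.4 + 0.56 + 1.1 + 16.08 = 35.14

Plan B (35.14 days)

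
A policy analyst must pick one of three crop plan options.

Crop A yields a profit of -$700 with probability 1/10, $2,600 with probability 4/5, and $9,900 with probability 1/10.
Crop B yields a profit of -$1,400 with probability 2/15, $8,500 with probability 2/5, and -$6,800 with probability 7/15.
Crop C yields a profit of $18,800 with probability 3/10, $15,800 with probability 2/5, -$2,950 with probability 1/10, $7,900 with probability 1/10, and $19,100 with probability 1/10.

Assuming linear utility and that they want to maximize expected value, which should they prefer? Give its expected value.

Crop C ($14,365)

Crop A = 1/10 × (-700) + 4/5 × 2600 + 1/10 × 9900 = -70 + 2080 + 990 = 3000
Crop B = 2/15 × (-1400) + 2/5 × 8500 + 7/15 × (-6800) = -186.6667 + 3400 − 3173.3333 = 40
Crop C = 3/10 × 18800 + 2/5 × 15800 + 1/10 × (-2950) + 1/10 × 7900 + 1/10 × 19100 = 5640 + 6320 − 295 + 790 + 1910 = 14365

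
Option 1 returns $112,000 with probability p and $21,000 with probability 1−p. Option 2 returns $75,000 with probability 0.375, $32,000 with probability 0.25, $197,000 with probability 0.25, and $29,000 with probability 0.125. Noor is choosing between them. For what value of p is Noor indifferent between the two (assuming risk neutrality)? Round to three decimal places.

EV(Option 2) = 0.375 × 75000 + 0.25 × 32000 + 0.25 × 197000 + 0.125 × 29000 = 28125 + 8000 + 49250 + 3625 = 89000
p·112000 + (1−p)·21000 = 89000
91000p + 21000 = 89000
p = (89000 − 21000) / 91000

p = 0.747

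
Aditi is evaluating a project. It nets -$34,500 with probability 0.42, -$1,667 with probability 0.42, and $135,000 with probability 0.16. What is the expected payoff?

EV = 0.42 × (-34500) + 0.42 × (-1667) + 0.16 × 135000 = -14490 − 700.14 + 21600 = 6409.86

$6,409.86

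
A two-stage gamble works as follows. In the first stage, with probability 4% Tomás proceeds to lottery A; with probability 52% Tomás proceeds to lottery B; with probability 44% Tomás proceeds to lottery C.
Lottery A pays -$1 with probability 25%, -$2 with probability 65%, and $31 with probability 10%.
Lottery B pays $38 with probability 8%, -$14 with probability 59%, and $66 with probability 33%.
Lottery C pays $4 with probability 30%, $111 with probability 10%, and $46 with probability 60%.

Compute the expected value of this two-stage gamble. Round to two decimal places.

EV(A) = 0.25 × (-1) + 0.65 × (-2) + 0.1 × 31 = -0.25 − 1.3 + 3.1 = 1.55
EV(B) = 0.08 × 38 + 0.59 × (-14) + 0.33 × 66 = 3.04 − 8.26 + 21.78 = 16.56
EV(C) = 0.3 × 4 + 0.1 × 111 + 0.6 × 46 = 1.2 + 11.1 + 27.6 = 39.9
Overall = 0.04 × 1.55 + 0.52 × 16.56 + 0.44 × 39.9 = 0.062 + 8.6112 + 17.556 = 26.2292

$26.23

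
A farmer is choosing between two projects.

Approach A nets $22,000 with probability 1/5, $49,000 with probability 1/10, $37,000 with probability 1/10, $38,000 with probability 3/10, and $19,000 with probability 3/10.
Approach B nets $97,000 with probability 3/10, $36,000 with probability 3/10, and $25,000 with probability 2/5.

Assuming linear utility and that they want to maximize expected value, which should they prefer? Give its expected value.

Approach B ($49,900)

Approach A = 1/5 × 22000 + 1/10 × 49000 + 1/10 × 37000 + 3/10 × 38000 + 3/10 × 19000 = 4400 + 4900 + 3700 + 11400 + 5700 = 30100
Approach B = 3/10 × 97000 + 3/10 × 36000 + 2/5 × 25000 = 29100 + 10800 + 10000 = 49900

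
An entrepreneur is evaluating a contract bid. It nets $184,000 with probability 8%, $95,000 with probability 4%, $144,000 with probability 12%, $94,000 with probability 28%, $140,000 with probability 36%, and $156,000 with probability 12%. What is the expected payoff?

EV = 0.08 × 184000 + 0.04 × 95000 + 0.12 × 144000 + 0.28 × 94000 + 0.36 × 140000 + 0.12 × 156000 = 14720 + 3800 + 17280 + 26320 + 50400 + 18720 = 131240

$131,240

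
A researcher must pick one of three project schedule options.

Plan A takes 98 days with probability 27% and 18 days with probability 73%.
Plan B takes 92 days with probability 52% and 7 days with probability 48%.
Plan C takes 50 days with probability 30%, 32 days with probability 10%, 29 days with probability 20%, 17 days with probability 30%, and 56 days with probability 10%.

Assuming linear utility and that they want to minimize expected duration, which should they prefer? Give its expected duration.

Plan A = 0.27 × 98 + 0.73 × 18 = 26.46 + 13.14 = 39.6
Plan B = 0.52 × 92 + 0.48 × 7 = 47.84 + 3.36 = 51.2
Plan C = 0.3 × 50 + 0.1 × 32 + 0.2 × 29 + 0.3 × 17 + 0.1 × 56 = 15 + 3.2 + 5.8 + 5.1 + 5.6 = 34.7

Plan C (34.7 days)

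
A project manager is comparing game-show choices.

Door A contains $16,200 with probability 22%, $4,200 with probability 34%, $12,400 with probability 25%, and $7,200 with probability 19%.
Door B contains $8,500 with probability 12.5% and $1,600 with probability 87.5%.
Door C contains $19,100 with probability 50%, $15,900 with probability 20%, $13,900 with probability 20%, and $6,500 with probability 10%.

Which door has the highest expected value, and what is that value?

Door A = 0.22 × 16200 + 0.34 × 4200 + 0.25 × 12400 + 0.19 × 7200 = 3564 + 1428 + 3100 + 1368 = 9460
Door B = 0.125 × 8500 + 0.875 × 1600 = 1062.5 + 1400 = 2462.5
Door C = 0.5 × 19100 + 0.2 × 15900 + 0.2 × 13900 + 0.1 × 6500 = 9550 + 3180 + 2780 + 650 = 16160

Door C ($16,160)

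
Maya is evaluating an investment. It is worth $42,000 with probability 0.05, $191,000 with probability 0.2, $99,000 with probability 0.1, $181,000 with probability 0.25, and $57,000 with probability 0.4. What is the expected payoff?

$118,250

EV = 0.05 × 42000 + 0.2 × 191000 + 0.1 × 99000 + 0.25 × 181000 + 0.4 × 57000 = 2100 + 38200 + 9900 + 45250 + 22800 = 118250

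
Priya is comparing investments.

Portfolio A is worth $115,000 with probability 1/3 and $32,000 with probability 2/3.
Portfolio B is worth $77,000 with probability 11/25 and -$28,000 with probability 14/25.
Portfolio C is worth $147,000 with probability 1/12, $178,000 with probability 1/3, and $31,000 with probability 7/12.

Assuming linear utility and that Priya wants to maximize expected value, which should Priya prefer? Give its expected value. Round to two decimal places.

Portfolio A = 1/3 × 115000 + 2/3 × 32000 = 38333.3333 + 21333.3333 = 59666.6667
Portfolio B = 11/25 × 77000 + 14/25 × (-28000) = 33880 − 15680 = 18200
Portfolio C = 1/12 × 147000 + 1/3 × 178000 + 7/12 × 31000 = 12250 + 59333.3333 + 18083.3333 = 89666.6667

Portfolio C ($89,666.67)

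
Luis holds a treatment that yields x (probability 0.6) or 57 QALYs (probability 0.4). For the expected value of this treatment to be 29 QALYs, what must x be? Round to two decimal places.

0.6·x + 0.4·57 = 29
0.6·x = 29 − 22.8 = 6.2
x = 6.2 / 0.6 = 10.3333

x = 10.33 QALYs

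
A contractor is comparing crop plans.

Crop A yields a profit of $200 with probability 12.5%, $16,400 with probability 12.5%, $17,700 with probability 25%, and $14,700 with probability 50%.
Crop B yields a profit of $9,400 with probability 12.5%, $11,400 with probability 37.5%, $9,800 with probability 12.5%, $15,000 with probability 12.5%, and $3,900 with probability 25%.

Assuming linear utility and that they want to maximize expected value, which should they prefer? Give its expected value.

Crop A = 0.125 × 200 + 0.125 × 16400 + 0.25 × 17700 + 0.5 × 14700 = 25 + 2050 + 4425 + 7350 = 13850
Crop B = 0.125 × 9400 + 0.375 × 11400 + 0.125 × 9800 + 0.125 × 15000 + 0.25 × 3900 = 1175 + 4275 + 1225 + 1875 + 975 = 9525

Crop A ($13,850)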